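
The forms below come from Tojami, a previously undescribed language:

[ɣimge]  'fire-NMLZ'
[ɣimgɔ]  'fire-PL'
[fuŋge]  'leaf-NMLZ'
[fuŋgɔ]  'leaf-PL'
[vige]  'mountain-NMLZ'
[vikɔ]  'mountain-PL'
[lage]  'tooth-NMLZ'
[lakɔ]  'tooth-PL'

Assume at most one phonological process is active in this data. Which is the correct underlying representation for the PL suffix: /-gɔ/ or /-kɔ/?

The PL suffix surfaces as [-gɔ] and [-kɔ], depending on the final segment of the stem.
By contrast the NMLZ suffix keeps its initial [g] throughout — that segment must be underlying.
The PL suffix is therefore /-kɔ/ underlyingly, with post-nasal voicing: voiceless stops become voiced after a nasal.

/-kɔ/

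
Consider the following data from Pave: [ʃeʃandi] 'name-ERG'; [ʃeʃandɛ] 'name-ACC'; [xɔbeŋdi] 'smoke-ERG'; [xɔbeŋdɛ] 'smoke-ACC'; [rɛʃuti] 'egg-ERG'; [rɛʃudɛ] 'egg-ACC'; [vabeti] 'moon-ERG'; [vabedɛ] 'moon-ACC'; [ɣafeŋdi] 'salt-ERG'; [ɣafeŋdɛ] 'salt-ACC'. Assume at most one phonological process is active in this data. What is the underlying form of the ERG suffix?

/-ti/

The ERG morpheme has two allomorphs, [-di] and [-ti].
By contrast the ACC suffix keeps its initial [d] throughout — that segment must be underlying.
So the underlying form is /-ti/, and voiceless stops become voiced after a nasal.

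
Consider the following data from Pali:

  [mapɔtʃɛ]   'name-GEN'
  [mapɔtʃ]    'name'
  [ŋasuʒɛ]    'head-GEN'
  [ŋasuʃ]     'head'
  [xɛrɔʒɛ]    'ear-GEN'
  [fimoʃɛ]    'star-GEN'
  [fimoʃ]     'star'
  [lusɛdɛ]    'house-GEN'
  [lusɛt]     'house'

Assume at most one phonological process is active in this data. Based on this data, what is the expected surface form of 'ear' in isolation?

In [ŋasuʒɛ] and [ŋasuʃ] the final segment of 'head' alternates: [ʒ] ~ [ʃ].
But 'star' keeps [ʃ] in both environments ([fimoʃɛ], [fimoʃ]), so there is no rule changing /ʃ/ to [ʒ] before the GEN suffix.
Therefore /ʒ/ is basic and [ʃ] is derived by word-final obstruent devoicing (voiced obstruents become voiceless word-finally).
From [xɛrɔʒɛ] the stem 'ear' is /xɛrɔʒ/; word-finally this yields [xɛrɔʃ].

[xɛrɔʃ]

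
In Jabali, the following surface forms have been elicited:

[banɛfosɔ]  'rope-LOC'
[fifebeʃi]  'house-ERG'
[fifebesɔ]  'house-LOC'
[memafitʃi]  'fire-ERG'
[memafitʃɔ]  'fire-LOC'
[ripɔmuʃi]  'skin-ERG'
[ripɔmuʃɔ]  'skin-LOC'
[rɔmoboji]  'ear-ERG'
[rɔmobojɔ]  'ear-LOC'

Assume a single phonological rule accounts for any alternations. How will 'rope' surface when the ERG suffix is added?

In [fifebeʃi] and [fifebesɔ] the final segment of 'house' alternates: [ʃ] ~ [s].
If /ʃ/ were underlying and a rule turned it into [s] before the LOC suffix, 'skin' would also alternate; but it has [ʃ] in both [ripɔmuʃi] and [ripɔmuʃɔ].
So /s/ is underlying, and a rule of palatalization before a front vowel — /s/ becomes palato-alveolar [ʃ] before a front vowel — gives [ʃ].
The one attested form of 'rope', [banɛfosɔ], shows underlying /banɛfos/. Applying the same rule before a front vowel gives [banɛfoʃi].

[banɛfoʃi]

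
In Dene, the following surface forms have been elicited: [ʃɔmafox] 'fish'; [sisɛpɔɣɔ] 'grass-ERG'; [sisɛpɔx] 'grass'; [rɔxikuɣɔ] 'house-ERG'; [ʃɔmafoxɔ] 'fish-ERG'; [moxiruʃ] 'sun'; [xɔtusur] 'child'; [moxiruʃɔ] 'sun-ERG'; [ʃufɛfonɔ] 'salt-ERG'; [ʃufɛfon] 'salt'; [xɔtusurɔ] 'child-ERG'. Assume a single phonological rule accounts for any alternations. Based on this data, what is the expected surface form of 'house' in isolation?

The stem for 'grass' ends in [x] in [sisɛpɔx] but [ɣ] in [sisɛpɔɣɔ].
Compare 'fish', with invariant [x] in [ʃɔmafox] and [ʃɔmafoxɔ]: an analysis with underlying /x/ and a rule producing [ɣ] before the ERG suffix would wrongly predict alternation here too.
The underlying segment must be /ɣ/; voiced obstruents become voiceless word-finally, yielding [x] there.
The one attested form of 'house', [rɔxikuɣɔ], shows underlying /rɔxikuɣ/. Applying the same rule word-finally gives [rɔxikux].

[rɔxikux]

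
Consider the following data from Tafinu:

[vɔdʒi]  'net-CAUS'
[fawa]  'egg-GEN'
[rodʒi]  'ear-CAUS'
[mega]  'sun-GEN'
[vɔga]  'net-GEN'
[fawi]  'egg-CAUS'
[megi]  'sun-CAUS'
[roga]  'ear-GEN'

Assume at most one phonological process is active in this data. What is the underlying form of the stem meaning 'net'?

'net' shows [dʒ] ~ [g] at the end of the stem ([vɔdʒi] vs [vɔga]).
Compare 'sun', with invariant [g] in [megi] and [mega]: an analysis with underlying /g/ and a rule producing [dʒ] before the CAUS suffix would wrongly predict alternation here too.
Therefore /dʒ/ is basic and [g] is derived by depalatalization (palato-alveolar /dʒ/ becomes [g] when no front vowel follows).

/vɔdʒ/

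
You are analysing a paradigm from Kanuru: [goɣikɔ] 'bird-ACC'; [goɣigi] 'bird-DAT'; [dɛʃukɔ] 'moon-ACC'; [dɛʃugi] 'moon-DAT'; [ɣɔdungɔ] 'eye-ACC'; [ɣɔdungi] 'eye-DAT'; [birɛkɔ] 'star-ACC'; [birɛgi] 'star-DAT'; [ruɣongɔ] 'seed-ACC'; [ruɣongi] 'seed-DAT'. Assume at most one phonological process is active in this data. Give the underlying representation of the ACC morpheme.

The ACC morpheme has two allomorphs, [-gɔ] and [-kɔ].
By contrast the DAT suffix keeps its initial [g] throughout — that segment must be underlying.
So the underlying form is /-kɔ/, and voiceless stops become voiced after a nasal.

/-kɔ/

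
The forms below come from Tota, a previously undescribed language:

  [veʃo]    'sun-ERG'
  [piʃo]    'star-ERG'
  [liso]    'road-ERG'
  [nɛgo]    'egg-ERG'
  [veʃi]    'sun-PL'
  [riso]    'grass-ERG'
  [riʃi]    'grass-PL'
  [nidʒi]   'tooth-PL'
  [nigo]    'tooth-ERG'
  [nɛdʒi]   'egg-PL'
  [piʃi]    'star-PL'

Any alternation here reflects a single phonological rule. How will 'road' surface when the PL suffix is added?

[liʃi]

The root 'grass' surfaces as [riʃi] and [riso], with a stem-final [ʃ] ~ [s] alternation.
But 'star' keeps [ʃ] in both environments ([piʃi], [piʃo]), so there is no rule changing /ʃ/ to [s] before the ERG suffix.
The underlying segment must be /s/; /g/ and /s/ become palato-alveolar [dʒ] and [ʃ] before a front vowel, yielding [ʃ] there.
From [liso] the stem 'road' is /lis/; before a front vowel this yields [liʃi].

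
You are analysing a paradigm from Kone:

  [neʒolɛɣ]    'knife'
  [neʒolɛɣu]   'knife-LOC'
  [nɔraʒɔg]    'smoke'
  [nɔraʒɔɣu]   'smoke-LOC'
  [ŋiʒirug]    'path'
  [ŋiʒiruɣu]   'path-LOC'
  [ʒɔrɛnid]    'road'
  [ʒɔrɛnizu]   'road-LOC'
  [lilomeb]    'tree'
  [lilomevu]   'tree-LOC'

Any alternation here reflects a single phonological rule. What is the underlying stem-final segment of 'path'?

'path' shows [g] ~ [ɣ] at the end of the stem ([ŋiʒirug] vs [ŋiʒiruɣu]).
If /ɣ/ were underlying and a rule turned it into [g] in isolation, 'knife' would also alternate; but it has [ɣ] in both [neʒolɛɣ] and [neʒolɛɣu].
Therefore /g/ is basic and [ɣ] is derived by intervocalic spirantization (voiced stops become fricatives between vowels).

/g/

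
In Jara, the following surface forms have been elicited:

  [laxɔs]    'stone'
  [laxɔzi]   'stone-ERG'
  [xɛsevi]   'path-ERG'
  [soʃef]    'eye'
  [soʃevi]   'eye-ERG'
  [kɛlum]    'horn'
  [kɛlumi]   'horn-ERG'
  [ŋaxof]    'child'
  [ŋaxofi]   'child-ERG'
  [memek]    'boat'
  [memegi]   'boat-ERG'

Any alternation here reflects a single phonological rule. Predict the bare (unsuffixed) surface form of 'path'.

[xɛsef]

'eye' shows [f] ~ [v] at the end of the stem ([soʃef] vs [soʃevi]).
If /f/ were underlying and a rule turned it into [v] before the ERG suffix, 'child' would also alternate; but it has [f] in both [ŋaxof] and [ŋaxofi].
The underlying segment must be /v/; voiced obstruents become voiceless word-finally, yielding [f] there.
From [xɛsevi] the stem 'path' is /xɛsev/; word-finally this yields [xɛsef].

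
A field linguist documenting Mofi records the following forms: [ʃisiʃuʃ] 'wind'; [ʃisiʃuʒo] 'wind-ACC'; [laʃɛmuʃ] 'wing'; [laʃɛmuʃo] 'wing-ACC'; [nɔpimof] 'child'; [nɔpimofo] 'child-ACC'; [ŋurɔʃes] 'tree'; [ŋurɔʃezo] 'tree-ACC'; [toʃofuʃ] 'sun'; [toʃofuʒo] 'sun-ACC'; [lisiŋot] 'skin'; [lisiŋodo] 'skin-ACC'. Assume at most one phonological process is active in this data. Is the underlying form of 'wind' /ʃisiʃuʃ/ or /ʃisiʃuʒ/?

/ʃisiʃuʒ/

'wind' shows [ʃ] ~ [ʒ] at the end of the stem ([ʃisiʃuʃ] vs [ʃisiʃuʒo]).
But 'wing' keeps [ʃ] in both environments ([laʃɛmuʃ], [laʃɛmuʃo]), so there is no rule changing /ʃ/ to [ʒ] before the ACC suffix.
The underlying segment must be /ʒ/; voiced obstruents become voiceless word-finally, yielding [ʃ] there.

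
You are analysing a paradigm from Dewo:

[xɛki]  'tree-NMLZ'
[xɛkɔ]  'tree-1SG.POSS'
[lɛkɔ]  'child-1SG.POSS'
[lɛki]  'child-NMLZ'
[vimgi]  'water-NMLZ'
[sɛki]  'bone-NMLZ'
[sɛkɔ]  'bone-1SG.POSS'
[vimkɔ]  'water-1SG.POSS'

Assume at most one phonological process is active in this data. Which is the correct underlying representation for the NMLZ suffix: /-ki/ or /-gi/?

The NMLZ morpheme has two allomorphs, [-gi] and [-ki].
The 1SG.POSS suffix, which begins with [k], is invariant after every stem; so [k] is not altered by any rule here.
The NMLZ suffix is therefore /-gi/ underlyingly, with post-vocalic devoicing: voiced stops become voiceless after a vowel.

/-gi/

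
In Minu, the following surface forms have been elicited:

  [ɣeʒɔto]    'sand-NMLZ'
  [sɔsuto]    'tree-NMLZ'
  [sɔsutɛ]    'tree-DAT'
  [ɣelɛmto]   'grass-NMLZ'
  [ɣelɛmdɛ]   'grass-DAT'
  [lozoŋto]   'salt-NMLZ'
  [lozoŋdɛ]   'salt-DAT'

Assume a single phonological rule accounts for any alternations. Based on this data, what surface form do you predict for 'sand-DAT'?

[ɣeʒɔtɛ]

The DAT suffix surfaces as [-dɛ] and [-tɛ], depending on the final segment of the stem.
The NMLZ suffix, which begins with [t], is invariant after every stem; so [t] is not altered by any rule here.
The DAT suffix is therefore /-dɛ/ underlyingly, with post-vocalic devoicing: voiced stops become voiceless after a vowel.
After 'sand', which ends in a vowel, the suffix surfaces as [-tɛ], giving [ɣeʒɔtɛ].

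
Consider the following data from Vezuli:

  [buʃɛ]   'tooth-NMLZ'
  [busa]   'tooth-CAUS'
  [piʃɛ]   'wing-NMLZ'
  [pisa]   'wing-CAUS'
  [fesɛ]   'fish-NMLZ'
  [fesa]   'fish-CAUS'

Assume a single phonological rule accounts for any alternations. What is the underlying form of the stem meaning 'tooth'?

The root 'tooth' surfaces as [buʃɛ] and [busa], with a stem-final [ʃ] ~ [s] alternation.
If /s/ were underlying and a rule turned it into [ʃ] before the NMLZ suffix, 'fish' would also alternate; but it has [s] in both [fesɛ] and [fesa].
The alternation reflects depalatalization: palato-alveolar /ʃ/ becomes [s] when no front vowel follows. /ʃ/ is underlying.

/buʃ/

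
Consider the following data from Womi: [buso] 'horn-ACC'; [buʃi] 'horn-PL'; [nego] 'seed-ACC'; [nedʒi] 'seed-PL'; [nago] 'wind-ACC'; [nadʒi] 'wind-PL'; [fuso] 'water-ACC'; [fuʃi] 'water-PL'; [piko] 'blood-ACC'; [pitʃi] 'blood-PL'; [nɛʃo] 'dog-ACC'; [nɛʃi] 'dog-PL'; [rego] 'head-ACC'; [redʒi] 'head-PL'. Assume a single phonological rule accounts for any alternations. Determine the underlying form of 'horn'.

The stem for 'horn' ends in [s] in [buso] but [ʃ] in [buʃi].
The stem 'dog' ([nɛʃo], [nɛʃi]) shows [ʃ] unchanged in both environments, so [ʃ] cannot be basic with [s] derived before the ACC suffix.
So /s/ is underlying, and a rule of palatalization before a front vowel — /k/, /g/ and /s/ become palato-alveolar [tʃ], [dʒ] and [ʃ] before a front vowel — gives [ʃ].

/bus/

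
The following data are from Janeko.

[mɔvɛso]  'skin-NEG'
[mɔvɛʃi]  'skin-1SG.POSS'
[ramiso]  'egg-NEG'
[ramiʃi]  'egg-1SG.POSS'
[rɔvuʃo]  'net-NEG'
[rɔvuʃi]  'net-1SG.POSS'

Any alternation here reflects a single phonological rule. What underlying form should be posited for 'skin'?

'skin' shows [s] ~ [ʃ] at the end of the stem ([mɔvɛso] vs [mɔvɛʃi]).
The stem 'net' ([rɔvuʃo], [rɔvuʃi]) shows [ʃ] unchanged in both environments, so [ʃ] cannot be basic with [s] derived before the NEG suffix.
The alternation reflects palatalization before a front vowel: /s/ becomes palato-alveolar [ʃ] before a front vowel. /s/ is underlying.

/mɔvɛs/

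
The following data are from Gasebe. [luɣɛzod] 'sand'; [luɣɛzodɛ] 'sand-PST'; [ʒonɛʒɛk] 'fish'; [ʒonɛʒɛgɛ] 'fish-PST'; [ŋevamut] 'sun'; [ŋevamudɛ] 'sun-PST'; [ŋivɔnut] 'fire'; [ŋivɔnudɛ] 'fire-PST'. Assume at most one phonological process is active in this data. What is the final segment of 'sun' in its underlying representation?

/t/

In [ŋevamut] and [ŋevamudɛ] the final segment of 'sun' alternates: [t] ~ [d].
The stem 'sand' ([luɣɛzod], [luɣɛzodɛ]) shows [d] unchanged in both environments, so [d] cannot be basic with [t] derived in isolation.
The underlying segment must be /t/; voiceless stops become voiced between vowels, yielding [d] there.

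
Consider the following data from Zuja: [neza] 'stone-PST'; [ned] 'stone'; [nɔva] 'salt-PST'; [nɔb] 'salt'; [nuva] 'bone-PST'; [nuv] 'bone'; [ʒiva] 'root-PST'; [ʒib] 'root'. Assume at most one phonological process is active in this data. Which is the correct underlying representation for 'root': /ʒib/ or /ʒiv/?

The stem for 'root' ends in [v] in [ʒiva] but [b] in [ʒib].
The stem 'bone' ([nuva], [nuv]) shows [v] unchanged in both environments, so [v] cannot be basic with [b] derived in isolation.
So /b/ is underlying, and a rule of intervocalic spirantization — voiced stops become fricatives between vowels — gives [v].

/ʒib/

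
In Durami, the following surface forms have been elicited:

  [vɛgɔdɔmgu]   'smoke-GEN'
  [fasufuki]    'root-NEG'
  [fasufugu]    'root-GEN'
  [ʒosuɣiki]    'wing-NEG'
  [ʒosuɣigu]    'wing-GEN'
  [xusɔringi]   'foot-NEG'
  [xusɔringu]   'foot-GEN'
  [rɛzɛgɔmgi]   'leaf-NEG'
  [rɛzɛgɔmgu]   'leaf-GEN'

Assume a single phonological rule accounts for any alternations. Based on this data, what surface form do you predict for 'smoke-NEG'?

[vɛgɔdɔmgi]

The NEG suffix surfaces as [-gi] and [-ki], depending on the final segment of the stem.
The GEN suffix, which begins with [g], is invariant after every stem; so [g] is not altered by any rule here.
The NEG suffix is therefore /-ki/ underlyingly, with post-nasal voicing: voiceless stops become voiced after a nasal.
After 'smoke', which ends in a nasal, the suffix surfaces as [-gi], giving [vɛgɔdɔmgi].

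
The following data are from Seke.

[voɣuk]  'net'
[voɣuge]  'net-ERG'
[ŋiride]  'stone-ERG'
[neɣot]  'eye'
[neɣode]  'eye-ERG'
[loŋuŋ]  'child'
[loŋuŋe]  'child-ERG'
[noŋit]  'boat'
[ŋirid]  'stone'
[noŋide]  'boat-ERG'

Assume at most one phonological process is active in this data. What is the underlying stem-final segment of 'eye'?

/t/

The stem for 'eye' ends in [d] in [neɣode] but [t] in [neɣot].
If /d/ were underlying and a rule turned it into [t] in isolation, 'stone' would also alternate; but it has [d] in both [ŋiride] and [ŋirid].
The alternation reflects intervocalic voicing: voiceless stops become voiced between vowels. /t/ is underlying.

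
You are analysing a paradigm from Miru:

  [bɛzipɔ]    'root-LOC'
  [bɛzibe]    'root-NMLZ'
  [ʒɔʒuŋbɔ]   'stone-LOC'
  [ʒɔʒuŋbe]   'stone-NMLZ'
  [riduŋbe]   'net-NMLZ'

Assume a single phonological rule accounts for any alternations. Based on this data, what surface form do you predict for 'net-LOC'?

The LOC morpheme has two allomorphs, [-bɔ] and [-pɔ].
The NMLZ suffix, which begins with [b], is invariant after every stem; so [b] is not altered by any rule here.
The LOC suffix is therefore /-pɔ/ underlyingly, with post-nasal voicing: voiceless stops become voiced after a nasal.
After 'net', which ends in a nasal, the suffix surfaces as [-bɔ], giving [riduŋbɔ].

[riduŋbɔ]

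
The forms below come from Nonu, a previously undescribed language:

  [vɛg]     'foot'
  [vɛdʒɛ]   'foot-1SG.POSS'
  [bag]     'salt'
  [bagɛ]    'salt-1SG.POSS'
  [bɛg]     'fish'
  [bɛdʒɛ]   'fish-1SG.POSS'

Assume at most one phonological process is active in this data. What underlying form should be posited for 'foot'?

The stem for 'foot' ends in [g] in [vɛg] but [dʒ] in [vɛdʒɛ].
The stem 'salt' ([bag], [bagɛ]) shows [g] unchanged in both environments, so [g] cannot be basic with [dʒ] derived before the 1SG.POSS suffix.
The underlying segment must be /dʒ/; palato-alveolar /dʒ/ becomes [g] when no front vowel follows, yielding [g] there.
So 'foot' = /vɛdʒ/.

/vɛdʒ/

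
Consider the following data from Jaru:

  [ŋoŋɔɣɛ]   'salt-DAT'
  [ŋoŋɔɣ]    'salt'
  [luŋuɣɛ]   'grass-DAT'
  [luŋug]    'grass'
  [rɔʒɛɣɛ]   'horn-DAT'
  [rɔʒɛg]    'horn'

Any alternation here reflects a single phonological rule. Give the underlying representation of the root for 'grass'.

/luŋug/

In [luŋuɣɛ] and [luŋug] the final segment of 'grass' alternates: [ɣ] ~ [g].
But 'salt' keeps [ɣ] in both environments ([ŋoŋɔɣɛ], [ŋoŋɔɣ]), so there is no rule changing /ɣ/ to [g] in isolation.
Therefore /g/ is basic and [ɣ] is derived by intervocalic spirantization (voiced stops become fricatives between vowels).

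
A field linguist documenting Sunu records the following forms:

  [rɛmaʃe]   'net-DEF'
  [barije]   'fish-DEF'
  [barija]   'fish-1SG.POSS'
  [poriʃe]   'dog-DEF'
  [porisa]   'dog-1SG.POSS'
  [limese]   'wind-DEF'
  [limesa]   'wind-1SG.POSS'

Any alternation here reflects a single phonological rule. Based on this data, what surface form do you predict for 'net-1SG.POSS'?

The root 'dog' surfaces as [poriʃe] and [porisa], with a stem-final [ʃ] ~ [s] alternation.
But 'wind' keeps [s] in both environments ([limese], [limesa]), so there is no rule changing /s/ to [ʃ] before the DEF suffix.
The underlying segment must be /ʃ/; palato-alveolar /ʃ/ becomes [s] when no front vowel follows, yielding [s] there.
The one attested form of 'net', [rɛmaʃe], shows underlying /rɛmaʃ/. Applying the same rule when no front vowel follows gives [rɛmasa].

[rɛmasa]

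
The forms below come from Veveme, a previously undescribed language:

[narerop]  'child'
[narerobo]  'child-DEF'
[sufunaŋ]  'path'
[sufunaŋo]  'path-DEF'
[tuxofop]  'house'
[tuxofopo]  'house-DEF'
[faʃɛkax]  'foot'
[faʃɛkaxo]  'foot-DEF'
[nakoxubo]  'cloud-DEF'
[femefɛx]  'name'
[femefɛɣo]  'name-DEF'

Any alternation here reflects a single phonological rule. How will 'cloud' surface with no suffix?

[nakoxup]

The stem for 'child' ends in [p] in [narerop] but [b] in [narerobo].
If /p/ were underlying and a rule turned it into [b] before the DEF suffix, 'house' would also alternate; but it has [p] in both [tuxofop] and [tuxofopo].
So /b/ is underlying, and a rule of word-final obstruent devoicing — voiced obstruents become voiceless word-finally — gives [p].
From [nakoxubo] the stem 'cloud' is /nakoxub/; word-finally this yields [nakoxup].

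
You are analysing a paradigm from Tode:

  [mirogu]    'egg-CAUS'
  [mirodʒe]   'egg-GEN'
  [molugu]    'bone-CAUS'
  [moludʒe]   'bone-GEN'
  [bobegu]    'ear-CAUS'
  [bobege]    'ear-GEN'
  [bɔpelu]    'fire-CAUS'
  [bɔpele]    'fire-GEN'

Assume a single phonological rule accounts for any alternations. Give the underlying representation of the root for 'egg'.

/mirodʒ/

The stem for 'egg' ends in [g] in [mirogu] but [dʒ] in [mirodʒe].
If /g/ were underlying and a rule turned it into [dʒ] before the GEN suffix, 'ear' would also alternate; but it has [g] in both [bobegu] and [bobege].
Therefore /dʒ/ is basic and [g] is derived by depalatalization (palato-alveolar /dʒ/ becomes [g] when no front vowel follows).
Hence 'egg' is /mirodʒ/ underlyingly.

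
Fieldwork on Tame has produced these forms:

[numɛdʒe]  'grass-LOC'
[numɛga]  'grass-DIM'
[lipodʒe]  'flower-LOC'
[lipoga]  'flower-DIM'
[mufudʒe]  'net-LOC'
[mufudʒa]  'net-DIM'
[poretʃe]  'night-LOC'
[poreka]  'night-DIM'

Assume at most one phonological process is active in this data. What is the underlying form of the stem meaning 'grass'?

/numɛg/

In [numɛdʒe] and [numɛga] the final segment of 'grass' alternates: [dʒ] ~ [g].
Compare 'net', with invariant [dʒ] in [mufudʒe] and [mufudʒa]: an analysis with underlying /dʒ/ and a rule producing [g] before the DIM suffix would wrongly predict alternation here too.
The underlying segment must be /g/; /k/ and /g/ become palato-alveolar [tʃ] and [dʒ] before a front vowel, yielding [dʒ] there.
The underlying form of 'grass' is therefore /numɛg/.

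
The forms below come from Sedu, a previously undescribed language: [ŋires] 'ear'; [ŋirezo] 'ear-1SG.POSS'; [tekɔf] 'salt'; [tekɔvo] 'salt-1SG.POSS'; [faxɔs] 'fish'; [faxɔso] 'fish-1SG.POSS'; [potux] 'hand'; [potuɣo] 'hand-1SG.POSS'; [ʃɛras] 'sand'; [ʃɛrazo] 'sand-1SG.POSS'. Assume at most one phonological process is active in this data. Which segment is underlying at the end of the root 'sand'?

/z/

In [ʃɛras] and [ʃɛrazo] the final segment of 'sand' alternates: [s] ~ [z].
But 'fish' keeps [s] in both environments ([faxɔs], [faxɔso]), so there is no rule changing /s/ to [z] before the 1SG.POSS suffix.
Therefore /z/ is basic and [s] is derived by word-final obstruent devoicing (voiced obstruents become voiceless word-finally).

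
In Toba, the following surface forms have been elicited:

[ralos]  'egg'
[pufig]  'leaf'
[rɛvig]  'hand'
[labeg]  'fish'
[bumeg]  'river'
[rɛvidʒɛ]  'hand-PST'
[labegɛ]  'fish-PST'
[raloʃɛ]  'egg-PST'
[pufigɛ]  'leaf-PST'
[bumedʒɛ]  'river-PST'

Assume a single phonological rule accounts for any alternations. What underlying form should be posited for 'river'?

/bumedʒ/

In [bumedʒɛ] and [bumeg] the final segment of 'river' alternates: [dʒ] ~ [g].
If /g/ were underlying and a rule turned it into [dʒ] before the PST suffix, 'fish' would also alternate; but it has [g] in both [labegɛ] and [labeg].
The alternation reflects depalatalization: palato-alveolar /dʒ/ and /ʃ/ become [g] and [s] when no front vowel follows. /dʒ/ is underlying.
Hence 'river' is /bumedʒ/ underlyingly.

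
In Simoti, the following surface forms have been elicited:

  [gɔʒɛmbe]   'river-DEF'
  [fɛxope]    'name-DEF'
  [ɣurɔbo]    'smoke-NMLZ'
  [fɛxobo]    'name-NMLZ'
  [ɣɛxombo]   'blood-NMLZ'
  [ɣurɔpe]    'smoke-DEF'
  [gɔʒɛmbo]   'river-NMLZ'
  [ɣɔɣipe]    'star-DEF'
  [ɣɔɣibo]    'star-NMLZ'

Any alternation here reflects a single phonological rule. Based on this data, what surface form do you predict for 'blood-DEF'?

The DEF morpheme has two allomorphs, [-be] and [-pe].
By contrast the NMLZ suffix keeps its initial [b] throughout — that segment must be underlying.
The DEF suffix is therefore /-pe/ underlyingly, with post-nasal voicing: voiceless stops become voiced after a nasal.
After 'blood', which ends in a nasal, the suffix surfaces as [-be], giving [ɣɛxombe].

[ɣɛxombe]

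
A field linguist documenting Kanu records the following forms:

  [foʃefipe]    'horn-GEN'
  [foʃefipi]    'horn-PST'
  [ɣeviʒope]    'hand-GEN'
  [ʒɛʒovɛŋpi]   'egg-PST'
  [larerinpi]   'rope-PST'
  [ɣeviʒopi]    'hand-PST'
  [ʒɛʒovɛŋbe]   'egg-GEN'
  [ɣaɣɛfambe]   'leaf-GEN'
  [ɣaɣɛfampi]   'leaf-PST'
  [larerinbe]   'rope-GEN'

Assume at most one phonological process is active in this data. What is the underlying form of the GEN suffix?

The GEN morpheme has two allomorphs, [-be] and [-pe].
The PST suffix, which begins with [p], is invariant after every stem; so [p] is not altered by any rule here.
The GEN suffix is therefore /-be/ underlyingly, with post-vocalic devoicing: voiced stops become voiceless after a vowel.

/-be/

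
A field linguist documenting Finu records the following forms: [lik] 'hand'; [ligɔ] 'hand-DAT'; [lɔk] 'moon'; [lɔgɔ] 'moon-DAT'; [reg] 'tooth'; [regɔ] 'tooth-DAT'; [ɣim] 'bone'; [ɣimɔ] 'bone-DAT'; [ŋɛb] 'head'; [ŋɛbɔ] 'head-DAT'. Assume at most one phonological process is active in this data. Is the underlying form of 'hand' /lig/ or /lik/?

/lik/

The stem for 'hand' ends in [k] in [lik] but [g] in [ligɔ].
But 'tooth' keeps [g] in both environments ([reg], [regɔ]), so there is no rule changing /g/ to [k] in isolation.
The underlying segment must be /k/; voiceless stops become voiced between vowels, yielding [g] there.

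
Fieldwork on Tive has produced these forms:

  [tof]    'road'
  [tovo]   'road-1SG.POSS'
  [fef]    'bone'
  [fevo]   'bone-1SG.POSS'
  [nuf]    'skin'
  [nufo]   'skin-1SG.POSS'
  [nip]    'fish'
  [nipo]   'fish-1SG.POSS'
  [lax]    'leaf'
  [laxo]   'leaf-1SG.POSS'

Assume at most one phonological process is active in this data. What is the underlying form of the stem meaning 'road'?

/tov/

The root 'road' surfaces as [tof] and [tovo], with a stem-final [f] ~ [v] alternation.
If /f/ were underlying and a rule turned it into [v] before the 1SG.POSS suffix, 'skin' would also alternate; but it has [f] in both [nuf] and [nufo].
The alternation reflects word-final obstruent devoicing: voiced obstruents become voiceless word-finally. /v/ is underlying.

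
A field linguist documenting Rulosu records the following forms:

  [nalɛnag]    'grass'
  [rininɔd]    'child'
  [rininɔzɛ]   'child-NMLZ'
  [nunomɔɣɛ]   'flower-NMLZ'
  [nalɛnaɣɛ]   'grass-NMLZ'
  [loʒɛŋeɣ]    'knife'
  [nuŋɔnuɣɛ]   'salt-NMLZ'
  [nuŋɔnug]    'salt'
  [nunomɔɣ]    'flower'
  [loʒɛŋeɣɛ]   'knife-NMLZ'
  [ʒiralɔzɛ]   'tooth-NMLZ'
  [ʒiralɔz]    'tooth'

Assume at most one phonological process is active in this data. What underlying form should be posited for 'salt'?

In [nuŋɔnuɣɛ] and [nuŋɔnug] the final segment of 'salt' alternates: [ɣ] ~ [g].
Compare 'flower', with invariant [ɣ] in [nunomɔɣɛ] and [nunomɔɣ]: an analysis with underlying /ɣ/ and a rule producing [g] in isolation would wrongly predict alternation here too.
So /g/ is underlying, and a rule of intervocalic spirantization — voiced stops become fricatives between vowels — gives [ɣ].

/nuŋɔnug/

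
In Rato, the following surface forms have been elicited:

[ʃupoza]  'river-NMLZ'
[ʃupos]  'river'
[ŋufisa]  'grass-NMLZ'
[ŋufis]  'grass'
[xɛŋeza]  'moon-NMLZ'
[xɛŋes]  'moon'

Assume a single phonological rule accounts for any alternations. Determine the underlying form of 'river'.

/ʃupoz/

The stem for 'river' ends in [z] in [ʃupoza] but [s] in [ʃupos].
The stem 'grass' ([ŋufisa], [ŋufis]) shows [s] unchanged in both environments, so [s] cannot be basic with [z] derived before the NMLZ suffix.
So /z/ is underlying, and a rule of word-final obstruent devoicing — voiced obstruents become voiceless word-finally — gives [s].
The underlying form of 'river' is therefore /ʃupoz/.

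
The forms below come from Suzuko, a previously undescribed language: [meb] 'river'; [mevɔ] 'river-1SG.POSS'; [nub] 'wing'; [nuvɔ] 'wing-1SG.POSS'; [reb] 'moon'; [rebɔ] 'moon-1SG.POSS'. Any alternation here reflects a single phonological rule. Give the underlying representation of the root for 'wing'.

/nuv/

In [nub] and [nuvɔ] the final segment of 'wing' alternates: [b] ~ [v].
If /b/ were underlying and a rule turned it into [v] before the 1SG.POSS suffix, 'moon' would also alternate; but it has [b] in both [reb] and [rebɔ].
The alternation reflects word-final hardening: voiced fricatives become stops word-finally. /v/ is underlying.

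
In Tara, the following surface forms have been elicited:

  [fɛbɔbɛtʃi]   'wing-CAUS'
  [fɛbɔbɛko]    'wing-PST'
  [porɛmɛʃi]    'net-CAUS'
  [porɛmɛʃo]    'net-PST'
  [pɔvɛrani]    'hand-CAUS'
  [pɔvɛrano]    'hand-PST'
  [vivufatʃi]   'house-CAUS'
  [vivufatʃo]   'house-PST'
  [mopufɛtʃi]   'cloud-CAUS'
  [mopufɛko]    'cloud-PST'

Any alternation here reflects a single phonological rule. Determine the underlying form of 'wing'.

The stem for 'wing' ends in [tʃ] in [fɛbɔbɛtʃi] but [k] in [fɛbɔbɛko].
But 'house' keeps [tʃ] in both environments ([vivufatʃi], [vivufatʃo]), so there is no rule changing /tʃ/ to [k] before the PST suffix.
The underlying segment must be /k/; /k/ becomes palato-alveolar [tʃ] before a front vowel, yielding [tʃ] there.

/fɛbɔbɛk/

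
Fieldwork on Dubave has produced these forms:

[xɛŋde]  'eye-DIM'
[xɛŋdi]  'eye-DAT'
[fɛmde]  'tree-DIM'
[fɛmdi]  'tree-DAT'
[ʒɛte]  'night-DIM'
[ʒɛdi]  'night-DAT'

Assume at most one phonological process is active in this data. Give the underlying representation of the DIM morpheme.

The DIM morpheme has two allomorphs, [-de] and [-te].
The DAT suffix, which begins with [d], is invariant after every stem; so [d] is not altered by any rule here.
The DIM suffix is therefore /-te/ underlyingly, with post-nasal voicing: voiceless stops become voiced after a nasal.

/-te/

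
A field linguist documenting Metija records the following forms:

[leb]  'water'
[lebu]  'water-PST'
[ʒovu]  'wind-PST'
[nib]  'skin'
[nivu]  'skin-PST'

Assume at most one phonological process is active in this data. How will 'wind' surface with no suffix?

'skin' shows [b] ~ [v] at the end of the stem ([nib] vs [nivu]).
If /b/ were underlying and a rule turned it into [v] before the PST suffix, 'water' would also alternate; but it has [b] in both [leb] and [lebu].
Therefore /v/ is basic and [b] is derived by word-final hardening (voiced fricatives become stops word-finally).
The one attested form of 'wind', [ʒovu], shows underlying /ʒov/. Applying the same rule word-finally gives [ʒob].

[ʒob]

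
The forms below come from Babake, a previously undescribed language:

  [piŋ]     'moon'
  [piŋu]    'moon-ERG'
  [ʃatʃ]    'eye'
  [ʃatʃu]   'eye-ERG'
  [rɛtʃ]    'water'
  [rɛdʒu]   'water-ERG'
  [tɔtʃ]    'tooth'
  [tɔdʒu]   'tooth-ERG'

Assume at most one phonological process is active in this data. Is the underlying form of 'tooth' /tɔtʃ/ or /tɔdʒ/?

The root 'tooth' surfaces as [tɔtʃ] and [tɔdʒu], with a stem-final [tʃ] ~ [dʒ] alternation.
The stem 'eye' ([ʃatʃ], [ʃatʃu]) shows [tʃ] unchanged in both environments, so [tʃ] cannot be basic with [dʒ] derived before the ERG suffix.
The alternation reflects word-final obstruent devoicing: voiced obstruents become voiceless word-finally. /dʒ/ is underlying.

/tɔdʒ/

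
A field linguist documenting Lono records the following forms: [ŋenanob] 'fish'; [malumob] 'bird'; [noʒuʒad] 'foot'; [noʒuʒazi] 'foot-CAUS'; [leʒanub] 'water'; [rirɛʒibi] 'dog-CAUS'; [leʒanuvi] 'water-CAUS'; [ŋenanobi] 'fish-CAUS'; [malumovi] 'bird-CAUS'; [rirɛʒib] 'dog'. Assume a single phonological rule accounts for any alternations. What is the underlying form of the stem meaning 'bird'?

/malumov/

In [malumob] and [malumovi] the final segment of 'bird' alternates: [b] ~ [v].
But 'dog' keeps [b] in both environments ([rirɛʒib], [rirɛʒibi]), so there is no rule changing /b/ to [v] before the CAUS suffix.
So /v/ is underlying, and a rule of word-final hardening — voiced fricatives become stops word-finally — gives [b].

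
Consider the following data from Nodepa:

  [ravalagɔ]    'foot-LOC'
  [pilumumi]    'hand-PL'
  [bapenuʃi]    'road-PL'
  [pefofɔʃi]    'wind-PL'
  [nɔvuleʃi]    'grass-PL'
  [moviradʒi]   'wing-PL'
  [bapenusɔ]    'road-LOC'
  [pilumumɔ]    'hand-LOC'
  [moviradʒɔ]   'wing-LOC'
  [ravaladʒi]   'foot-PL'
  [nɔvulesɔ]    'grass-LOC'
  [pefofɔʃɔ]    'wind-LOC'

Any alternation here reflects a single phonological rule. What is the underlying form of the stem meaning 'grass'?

'grass' shows [ʃ] ~ [s] at the end of the stem ([nɔvuleʃi] vs [nɔvulesɔ]).
If /ʃ/ were underlying and a rule turned it into [s] before the LOC suffix, 'wind' would also alternate; but it has [ʃ] in both [pefofɔʃi] and [pefofɔʃɔ].
So /s/ is underlying, and a rule of palatalization before a front vowel — /g/ and /s/ become palato-alveolar [dʒ] and [ʃ] before a front vowel — gives [ʃ].

/nɔvules/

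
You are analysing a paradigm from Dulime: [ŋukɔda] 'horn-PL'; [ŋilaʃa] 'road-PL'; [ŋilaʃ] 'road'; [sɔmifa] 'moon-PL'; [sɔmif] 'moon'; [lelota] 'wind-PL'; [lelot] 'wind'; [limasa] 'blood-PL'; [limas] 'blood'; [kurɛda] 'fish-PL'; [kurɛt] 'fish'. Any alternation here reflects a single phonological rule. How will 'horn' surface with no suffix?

[ŋukɔt]

The stem for 'fish' ends in [d] in [kurɛda] but [t] in [kurɛt].
The stem 'wind' ([lelota], [lelot]) shows [t] unchanged in both environments, so [t] cannot be basic with [d] derived before the PL suffix.
Therefore /d/ is basic and [t] is derived by word-final obstruent devoicing (voiced obstruents become voiceless word-finally).
From [ŋukɔda] the stem 'horn' is /ŋukɔd/; word-finally this yields [ŋukɔt].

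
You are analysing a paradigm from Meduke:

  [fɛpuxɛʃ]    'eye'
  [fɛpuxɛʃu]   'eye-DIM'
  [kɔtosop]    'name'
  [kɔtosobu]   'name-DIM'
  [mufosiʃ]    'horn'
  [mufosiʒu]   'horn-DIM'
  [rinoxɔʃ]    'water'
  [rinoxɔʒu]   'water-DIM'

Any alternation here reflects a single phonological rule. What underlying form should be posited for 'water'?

The stem for 'water' ends in [ʃ] in [rinoxɔʃ] but [ʒ] in [rinoxɔʒu].
Compare 'eye', with invariant [ʃ] in [fɛpuxɛʃ] and [fɛpuxɛʃu]: an analysis with underlying /ʃ/ and a rule producing [ʒ] before the DIM suffix would wrongly predict alternation here too.
The alternation reflects word-final obstruent devoicing: voiced obstruents become voiceless word-finally. /ʒ/ is underlying.
The underlying form of 'water' is therefore /rinoxɔʒ/.

/rinoxɔʒ/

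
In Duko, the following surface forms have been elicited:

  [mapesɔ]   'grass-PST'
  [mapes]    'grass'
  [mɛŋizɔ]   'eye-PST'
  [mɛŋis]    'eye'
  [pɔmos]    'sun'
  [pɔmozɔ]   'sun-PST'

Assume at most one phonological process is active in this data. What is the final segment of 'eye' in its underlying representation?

/z/

The root 'eye' surfaces as [mɛŋis] and [mɛŋizɔ], with a stem-final [s] ~ [z] alternation.
But 'grass' keeps [s] in both environments ([mapes], [mapesɔ]), so there is no rule changing /s/ to [z] before the PST suffix.
Therefore /z/ is basic and [s] is derived by word-final obstruent devoicing (voiced obstruents become voiceless word-finally).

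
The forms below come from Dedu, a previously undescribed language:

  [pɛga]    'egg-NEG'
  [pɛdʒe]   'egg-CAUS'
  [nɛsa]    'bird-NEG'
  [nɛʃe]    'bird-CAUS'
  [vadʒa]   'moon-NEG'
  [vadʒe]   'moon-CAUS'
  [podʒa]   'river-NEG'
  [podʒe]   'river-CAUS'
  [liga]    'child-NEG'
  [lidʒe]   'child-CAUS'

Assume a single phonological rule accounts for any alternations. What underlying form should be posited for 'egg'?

'egg' shows [g] ~ [dʒ] at the end of the stem ([pɛga] vs [pɛdʒe]).
The stem 'moon' ([vadʒa], [vadʒe]) shows [dʒ] unchanged in both environments, so [dʒ] cannot be basic with [g] derived before the NEG suffix.
The underlying segment must be /g/; /g/ and /s/ become palato-alveolar [dʒ] and [ʃ] before a front vowel, yielding [dʒ] there.
Hence 'egg' is /pɛg/ underlyingly.

/pɛg/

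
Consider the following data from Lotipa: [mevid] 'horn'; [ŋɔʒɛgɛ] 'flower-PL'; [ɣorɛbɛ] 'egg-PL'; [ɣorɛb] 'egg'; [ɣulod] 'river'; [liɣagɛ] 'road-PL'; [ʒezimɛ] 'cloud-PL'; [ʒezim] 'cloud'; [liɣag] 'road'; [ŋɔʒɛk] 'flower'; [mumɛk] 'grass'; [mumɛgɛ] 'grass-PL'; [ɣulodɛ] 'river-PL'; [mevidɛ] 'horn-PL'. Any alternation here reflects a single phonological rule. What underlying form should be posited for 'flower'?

/ŋɔʒɛk/

The stem for 'flower' ends in [g] in [ŋɔʒɛgɛ] but [k] in [ŋɔʒɛk].
Compare 'road', with invariant [g] in [liɣagɛ] and [liɣag]: an analysis with underlying /g/ and a rule producing [k] in isolation would wrongly predict alternation here too.
So /k/ is underlying, and a rule of intervocalic voicing — voiceless stops become voiced between vowels — gives [g].
Hence 'flower' is /ŋɔʒɛk/ underlyingly.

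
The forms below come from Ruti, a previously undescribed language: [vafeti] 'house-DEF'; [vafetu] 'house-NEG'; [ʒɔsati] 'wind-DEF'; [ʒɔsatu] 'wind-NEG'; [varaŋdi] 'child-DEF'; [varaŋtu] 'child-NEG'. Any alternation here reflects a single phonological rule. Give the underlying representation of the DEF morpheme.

The DEF morpheme has two allomorphs, [-di] and [-ti].
By contrast the NEG suffix keeps its initial [t] throughout — that segment must be underlying.
The DEF suffix is therefore /-di/ underlyingly, with post-vocalic devoicing: voiced stops become voiceless after a vowel.

/-di/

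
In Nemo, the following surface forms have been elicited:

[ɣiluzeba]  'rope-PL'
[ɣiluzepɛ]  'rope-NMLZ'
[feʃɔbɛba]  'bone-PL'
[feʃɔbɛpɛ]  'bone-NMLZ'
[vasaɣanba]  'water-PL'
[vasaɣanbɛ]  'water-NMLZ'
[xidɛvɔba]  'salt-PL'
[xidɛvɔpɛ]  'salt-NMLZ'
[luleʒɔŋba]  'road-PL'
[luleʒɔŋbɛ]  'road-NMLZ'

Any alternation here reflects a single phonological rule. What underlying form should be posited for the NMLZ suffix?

The NMLZ suffix surfaces as [-bɛ] and [-pɛ], depending on the final segment of the stem.
The PL suffix, which begins with [b], is invariant after every stem; so [b] is not altered by any rule here.
The NMLZ suffix is therefore /-pɛ/ underlyingly, with post-nasal voicing: voiceless stops become voiced after a nasal.

/-pɛ/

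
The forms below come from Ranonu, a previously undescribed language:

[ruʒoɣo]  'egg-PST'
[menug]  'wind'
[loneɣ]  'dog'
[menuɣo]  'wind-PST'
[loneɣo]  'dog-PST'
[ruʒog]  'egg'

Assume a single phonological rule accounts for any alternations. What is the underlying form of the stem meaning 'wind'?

The root 'wind' surfaces as [menuɣo] and [menug], with a stem-final [ɣ] ~ [g] alternation.
The stem 'dog' ([loneɣo], [loneɣ]) shows [ɣ] unchanged in both environments, so [ɣ] cannot be basic with [g] derived in isolation.
The alternation reflects intervocalic spirantization: voiced stops become fricatives between vowels. /g/ is underlying.

/menug/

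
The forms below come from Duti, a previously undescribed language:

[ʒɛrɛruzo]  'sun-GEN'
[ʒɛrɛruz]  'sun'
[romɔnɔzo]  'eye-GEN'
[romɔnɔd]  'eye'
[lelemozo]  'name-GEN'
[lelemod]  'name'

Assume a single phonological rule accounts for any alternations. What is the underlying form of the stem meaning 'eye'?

The stem for 'eye' ends in [z] in [romɔnɔzo] but [d] in [romɔnɔd].
If /z/ were underlying and a rule turned it into [d] in isolation, 'sun' would also alternate; but it has [z] in both [ʒɛrɛruzo] and [ʒɛrɛruz].
The underlying segment must be /d/; voiced stops become fricatives between vowels, yielding [z] there.

/romɔnɔd/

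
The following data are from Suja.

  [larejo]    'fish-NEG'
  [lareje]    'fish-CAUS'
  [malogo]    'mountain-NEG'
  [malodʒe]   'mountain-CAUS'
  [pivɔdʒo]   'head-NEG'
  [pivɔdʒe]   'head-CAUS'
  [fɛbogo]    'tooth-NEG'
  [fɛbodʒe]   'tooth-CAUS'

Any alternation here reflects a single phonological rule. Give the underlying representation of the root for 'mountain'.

In [malogo] and [malodʒe] the final segment of 'mountain' alternates: [g] ~ [dʒ].
Compare 'head', with invariant [dʒ] in [pivɔdʒo] and [pivɔdʒe]: an analysis with underlying /dʒ/ and a rule producing [g] before the NEG suffix would wrongly predict alternation here too.
Therefore /g/ is basic and [dʒ] is derived by palatalization before a front vowel (/g/ becomes palato-alveolar [dʒ] before a front vowel).

/malog/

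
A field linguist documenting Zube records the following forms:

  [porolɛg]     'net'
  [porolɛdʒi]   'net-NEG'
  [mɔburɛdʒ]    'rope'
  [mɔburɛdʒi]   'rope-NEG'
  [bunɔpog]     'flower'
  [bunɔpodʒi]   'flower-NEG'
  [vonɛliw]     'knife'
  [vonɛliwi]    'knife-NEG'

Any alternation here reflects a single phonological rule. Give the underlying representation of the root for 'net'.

The root 'net' surfaces as [porolɛg] and [porolɛdʒi], with a stem-final [g] ~ [dʒ] alternation.
But 'rope' keeps [dʒ] in both environments ([mɔburɛdʒ], [mɔburɛdʒi]), so there is no rule changing /dʒ/ to [g] in isolation.
The underlying segment must be /g/; /g/ becomes palato-alveolar [dʒ] before a front vowel, yielding [dʒ] there.

/porolɛg/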